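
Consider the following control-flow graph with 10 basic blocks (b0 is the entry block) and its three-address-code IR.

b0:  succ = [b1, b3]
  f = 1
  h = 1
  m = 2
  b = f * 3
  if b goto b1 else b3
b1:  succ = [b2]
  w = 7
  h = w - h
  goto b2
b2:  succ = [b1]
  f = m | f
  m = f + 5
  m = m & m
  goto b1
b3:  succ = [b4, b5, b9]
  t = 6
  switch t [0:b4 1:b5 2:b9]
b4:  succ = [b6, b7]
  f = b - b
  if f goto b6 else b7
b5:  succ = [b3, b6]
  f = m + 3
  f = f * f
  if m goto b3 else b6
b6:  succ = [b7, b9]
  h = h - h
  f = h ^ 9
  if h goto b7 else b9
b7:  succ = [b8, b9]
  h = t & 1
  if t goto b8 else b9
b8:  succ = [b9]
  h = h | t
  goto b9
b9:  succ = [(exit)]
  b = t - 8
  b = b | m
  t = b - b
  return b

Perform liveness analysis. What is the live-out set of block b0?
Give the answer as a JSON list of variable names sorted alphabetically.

Block summaries:
  b0 def {b,f,h,m} use ∅
  b1 def {h,w} use {h}
  b2 def {f,m} use {f,m}
  b3 def {t} use ∅
  b4 def {f} use {b}
  b5 def {f} use {m}
  b6 def {f,h} use {h}
  b7 def {h} use {t}
  b8 def {h} use {h,t}
  b9 def {b,t} use {m,t}

Live sets:
  b0: in=∅ out={b,f,h,m}
  b1: in={f,h,m} out={f,h,m}
  b2: in={f,h,m} out={f,h,m}
  b3: in={b,h,m} out={b,h,m,t}
  b4: in={b,h,m,t} out={h,m,t}
  b5: in={b,h,m,t} out={b,h,m,t}
  b6: in={h,m,t} out={m,t}
  b7: in={m,t} out={h,m,t}
  b8: in={h,m,t} out={m,t}
  b9: in={m,t} out=∅

live-out(b0) = ["b", "f", "h", "m"]

Answer: ["b", "f", "h", "m"]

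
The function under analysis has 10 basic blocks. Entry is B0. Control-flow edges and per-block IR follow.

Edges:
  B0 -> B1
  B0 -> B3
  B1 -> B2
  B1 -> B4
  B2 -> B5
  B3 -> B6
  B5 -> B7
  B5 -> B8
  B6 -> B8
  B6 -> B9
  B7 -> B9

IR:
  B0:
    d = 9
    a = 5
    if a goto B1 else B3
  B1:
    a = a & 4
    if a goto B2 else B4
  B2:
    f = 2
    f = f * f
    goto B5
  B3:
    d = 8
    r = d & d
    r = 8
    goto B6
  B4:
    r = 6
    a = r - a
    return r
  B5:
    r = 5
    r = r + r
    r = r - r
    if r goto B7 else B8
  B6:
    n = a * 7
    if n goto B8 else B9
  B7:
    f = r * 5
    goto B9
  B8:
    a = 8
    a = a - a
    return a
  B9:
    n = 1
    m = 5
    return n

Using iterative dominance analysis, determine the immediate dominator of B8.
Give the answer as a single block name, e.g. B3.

idom tree: B1←B0 B2←B1 B3←B0 B4←B1 B5←B2 B6←B3 B7←B5 B8←B0 B9←B0
Join-block Dom:
  B8: preds {B5,B6}: {B0,B1,B2,B5} ∩ {B0,B3,B6} = {B0}; idom=B0
  B9: preds {B6,B7}: {B0,B3,B6} ∩ {B0,B1,B2,B5,B7} = {B0}; idom=B0

idom(B8) = B0

Answer: B0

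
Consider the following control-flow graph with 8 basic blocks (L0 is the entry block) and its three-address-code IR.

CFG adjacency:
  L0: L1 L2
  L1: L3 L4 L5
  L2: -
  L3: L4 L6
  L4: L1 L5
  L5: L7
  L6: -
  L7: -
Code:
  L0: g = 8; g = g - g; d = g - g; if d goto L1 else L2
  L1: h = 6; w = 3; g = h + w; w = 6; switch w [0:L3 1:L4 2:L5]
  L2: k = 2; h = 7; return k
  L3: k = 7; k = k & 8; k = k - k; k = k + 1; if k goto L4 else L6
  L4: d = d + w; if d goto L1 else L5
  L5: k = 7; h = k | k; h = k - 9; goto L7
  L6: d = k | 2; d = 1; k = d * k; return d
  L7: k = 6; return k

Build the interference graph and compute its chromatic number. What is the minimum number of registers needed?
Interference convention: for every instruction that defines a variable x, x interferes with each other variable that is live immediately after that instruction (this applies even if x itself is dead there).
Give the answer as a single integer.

def/use:
  L0: def={d,g} ue=∅
  L1: def={g,h,w} ue=∅
  L2: def={h,k} ue=∅
  L3: def={k} ue=∅
  L4: def={d} ue={d,w}
  L5: def={h,k} ue=∅
  L6: def={d,k} ue={k}
  L7: def={k} ue=∅

Liveness:
  L0 li=∅ lo={d}
  L1 li={d} lo={d,w}
  L2 li=∅ lo=∅
  L3 li={d,w} lo={d,k,w}
  L4 li={d,w} lo={d}
  L5 li=∅ lo=∅
  L6 li={k} lo=∅
  L7 li=∅ lo=∅

Interfere edges:
  d — {g,h,k,w}
  g — {d}
  h — {d,k,w}
  k — {d,h,w}
  w — {d,h,k}

Chromatic number:
  clique {d,h,k,w} ⇒ need ≥ 4
  assign d→r0 g→r1 h→r1 k→r2 w→r3 — no edge inside a register ⇒ χ ≤ 4
  χ = 4

Answer: 4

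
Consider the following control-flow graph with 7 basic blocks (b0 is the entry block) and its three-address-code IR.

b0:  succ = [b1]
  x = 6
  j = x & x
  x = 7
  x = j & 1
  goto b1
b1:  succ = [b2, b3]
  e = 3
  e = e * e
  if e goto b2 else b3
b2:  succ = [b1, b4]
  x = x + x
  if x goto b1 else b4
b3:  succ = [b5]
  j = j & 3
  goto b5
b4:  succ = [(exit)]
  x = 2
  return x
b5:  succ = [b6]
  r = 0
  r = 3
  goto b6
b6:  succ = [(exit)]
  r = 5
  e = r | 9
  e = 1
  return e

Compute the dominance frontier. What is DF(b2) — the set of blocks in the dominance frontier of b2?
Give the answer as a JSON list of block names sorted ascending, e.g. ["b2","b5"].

Answer: ["b1"]

Derivation:
idom tree: b1←b0 b2←b1 b3←b1 b4←b2 b5←b3 b6←b5
Dom at joins:
  b1: preds {b0,b2}: {b0} ∩ {b0,b1,b2} = {b0}; idom=b0

DF walk-up:
  b1←b0: walk · to b0
  b1←b2: walk b2→b1 to b0
  b0 → ∅
  b1 → {b1}
  b2 → {b1}
  b3 → ∅
  b4 → ∅
  b5 → ∅
  b6 → ∅

DF(b2) = ["b1"]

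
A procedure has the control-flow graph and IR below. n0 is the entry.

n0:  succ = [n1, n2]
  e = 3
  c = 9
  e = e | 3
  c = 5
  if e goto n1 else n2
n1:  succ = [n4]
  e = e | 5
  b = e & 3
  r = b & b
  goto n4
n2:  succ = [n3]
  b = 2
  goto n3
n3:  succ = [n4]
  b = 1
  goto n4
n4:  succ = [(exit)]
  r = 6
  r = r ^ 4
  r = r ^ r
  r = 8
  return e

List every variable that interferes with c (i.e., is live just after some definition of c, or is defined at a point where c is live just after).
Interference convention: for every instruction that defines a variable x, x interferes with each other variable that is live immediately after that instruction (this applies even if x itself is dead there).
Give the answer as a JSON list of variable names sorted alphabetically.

Answer: ["e"]

Analysis:
Block summaries:
  n0: def={c,e} ue=∅
  n1: def={b,e,r} ue={e}
  n2: def={b} ue=∅
  n3: def={b} ue=∅
  n4: def={r} ue={e}

Liveness:
  n0 li=∅ lo={e}
  n1 li={e} lo={e}
  n2 li={e} lo={e}
  n3 li={e} lo={e}
  n4 li={e} lo=∅

Conflict graph:
  b↔{e}
  c↔{e}
  e↔{b,c,r}
  r↔{e}

N(c) = ["e"]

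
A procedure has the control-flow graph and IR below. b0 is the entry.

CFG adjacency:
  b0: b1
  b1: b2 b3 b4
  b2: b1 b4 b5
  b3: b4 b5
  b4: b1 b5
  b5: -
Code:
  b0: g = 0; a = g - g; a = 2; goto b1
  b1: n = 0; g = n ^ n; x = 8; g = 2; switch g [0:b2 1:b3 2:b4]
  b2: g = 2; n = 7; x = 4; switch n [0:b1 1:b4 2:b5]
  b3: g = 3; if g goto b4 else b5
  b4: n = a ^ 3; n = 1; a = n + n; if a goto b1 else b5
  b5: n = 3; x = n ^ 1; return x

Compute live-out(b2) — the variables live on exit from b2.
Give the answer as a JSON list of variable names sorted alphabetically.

Answer: ["a"]

Analysis:
Block summaries:
  b0: def={a,g} ue=∅
  b1: def={g,n,x} ue=∅
  b2: def={g,n,x} ue=∅
  b3: def={g} ue=∅
  b4: def={a,n} ue={a}
  b5: def={n,x} ue=∅

Backward fixpoint:
  b0: in=∅ out={a}
  b1: in={a} out={a}
  b2: in={a} out={a}
  b3: in={a} out={a}
  b4: in={a} out={a}
  b5: in=∅ out=∅

live-out(b2) = ["a"]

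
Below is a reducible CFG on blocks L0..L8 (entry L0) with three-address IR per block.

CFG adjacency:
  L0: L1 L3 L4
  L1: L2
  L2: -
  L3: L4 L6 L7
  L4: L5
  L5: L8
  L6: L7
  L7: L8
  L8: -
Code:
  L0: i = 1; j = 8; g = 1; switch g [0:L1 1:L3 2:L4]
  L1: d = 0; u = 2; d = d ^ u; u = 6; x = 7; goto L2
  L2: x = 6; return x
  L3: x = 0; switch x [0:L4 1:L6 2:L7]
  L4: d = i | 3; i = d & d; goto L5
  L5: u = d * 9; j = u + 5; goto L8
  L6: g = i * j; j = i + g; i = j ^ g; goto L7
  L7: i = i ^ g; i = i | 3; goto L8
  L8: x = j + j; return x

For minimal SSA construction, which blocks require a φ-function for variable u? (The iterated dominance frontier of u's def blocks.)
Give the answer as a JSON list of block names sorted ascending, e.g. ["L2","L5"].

Answer: ["L8"]

Analysis:
idom tree: L1←L0 L2←L1 L3←L0 L4←L0 L5←L4 L6←L3 L7←L3 L8←L0
Dom at joins:
  L4: preds {L0,L3}: {L0} ∩ {L0,L3} = {L0}; idom=L0
  L7: preds {L3,L6}: {L0,L3} ∩ {L0,L3,L6} = {L0,L3}; idom=L3
  L8: preds {L5,L7}: {L0,L4,L5} ∩ {L0,L3,L7} = {L0}; idom=L0

DF walk-up:
  L4←L0: walk · to L0
  L4←L3: walk L3 to L0
  L7←L3: walk · to L3
  L7←L6: walk L6 to L3
  L8←L5: walk L5→L4 to L0
  L8←L7: walk L7→L3 to L0
  L0 → ∅
  L1 → ∅
  L2 → ∅
  L3 → {L4,L8}
  L4 → {L8}
  L5 → {L8}
  L6 → {L7}
  L7 → {L8}
  L8 → ∅

φ for u: defs {L1,L5}
  DF⁺ = {L8}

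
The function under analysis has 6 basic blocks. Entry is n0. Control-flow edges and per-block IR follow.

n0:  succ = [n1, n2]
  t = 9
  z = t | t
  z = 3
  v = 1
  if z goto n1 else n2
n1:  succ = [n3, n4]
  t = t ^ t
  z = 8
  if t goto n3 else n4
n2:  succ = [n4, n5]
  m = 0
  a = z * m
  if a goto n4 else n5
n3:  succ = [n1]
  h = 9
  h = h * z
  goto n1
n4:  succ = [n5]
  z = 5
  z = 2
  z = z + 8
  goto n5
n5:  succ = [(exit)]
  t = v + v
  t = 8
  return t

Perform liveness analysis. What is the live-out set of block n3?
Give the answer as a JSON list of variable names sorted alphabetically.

def/use:
  n0: def={t,v,z} ue=∅
  n1: def={t,z} ue={t}
  n2: def={a,m} ue={z}
  n3: def={h} ue={z}
  n4: def={z} ue=∅
  n5: def={t} ue={v}

Backward fixpoint:
  n0 li=∅ lo={t,v,z}
  n1 li={t,v} lo={t,v,z}
  n2 li={v,z} lo={v}
  n3 li={t,v,z} lo={t,v}
  n4 li={v} lo={v}
  n5 li={v} lo=∅

live-out(n3) = ["t", "v"]

Answer: ["t", "v"]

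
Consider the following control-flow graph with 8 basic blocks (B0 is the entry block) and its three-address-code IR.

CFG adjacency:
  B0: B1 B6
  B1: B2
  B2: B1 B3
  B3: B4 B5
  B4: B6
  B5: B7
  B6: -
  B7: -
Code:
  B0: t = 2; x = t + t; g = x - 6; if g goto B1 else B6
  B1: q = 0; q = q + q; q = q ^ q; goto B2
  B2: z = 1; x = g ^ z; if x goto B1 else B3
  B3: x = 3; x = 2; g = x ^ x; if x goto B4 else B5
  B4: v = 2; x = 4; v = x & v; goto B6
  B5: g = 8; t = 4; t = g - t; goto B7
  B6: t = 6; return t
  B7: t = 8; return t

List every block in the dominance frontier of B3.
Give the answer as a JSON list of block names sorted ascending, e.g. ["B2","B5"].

idom tree: B1←B0 B2←B1 B3←B2 B4←B3 B5←B3 B6←B0 B7←B5
Join-block Dom:
  B1: preds {B0,B2}: {B0} ∩ {B0,B1,B2} = {B0}; idom=B0
  B6: preds {B0,B4}: {B0} ∩ {B0,B1,B2,B3,B4} = {B0}; idom=B0

DF derivation:
  join B1 pred B0: · stop@B0
  join B1 pred B2: B2→B1 stop@B0
  join B6 pred B0: · stop@B0
  join B6 pred B4: B4→B3→B2→B1 stop@B0
  DF(B0)=∅
  DF(B1)={B1,B6}
  DF(B2)={B1,B6}
  DF(B3)={B6}
  DF(B4)={B6}
  DF(B5)=∅
  DF(B6)=∅
  DF(B7)=∅

DF(B3) = ["B6"]

Answer: ["B6"]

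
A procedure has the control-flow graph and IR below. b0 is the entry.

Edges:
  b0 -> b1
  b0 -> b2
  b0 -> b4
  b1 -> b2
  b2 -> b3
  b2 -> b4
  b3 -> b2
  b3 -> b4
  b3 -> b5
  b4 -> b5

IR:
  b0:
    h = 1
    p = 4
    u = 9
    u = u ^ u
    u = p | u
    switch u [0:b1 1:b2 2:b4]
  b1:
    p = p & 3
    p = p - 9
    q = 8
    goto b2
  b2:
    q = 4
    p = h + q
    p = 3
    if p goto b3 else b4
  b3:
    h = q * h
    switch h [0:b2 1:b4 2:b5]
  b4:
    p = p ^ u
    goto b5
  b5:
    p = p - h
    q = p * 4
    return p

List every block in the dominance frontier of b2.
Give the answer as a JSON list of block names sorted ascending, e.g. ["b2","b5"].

Answer: ["b2", "b4", "b5"]

Derivation:
idom tree: b1←b0 b2←b0 b3←b2 b4←b0 b5←b0
Join-block Dom:
  b2: preds {b0,b1,b3}: {b0} ∩ {b0,b1} ∩ {b0,b2,b3} = {b0}; idom=b0
  b4: preds {b0,b2,b3}: {b0} ∩ {b0,b2} ∩ {b0,b2,b3} = {b0}; idom=b0
  b5: preds {b3,b4}: {b0,b2,b3} ∩ {b0,b4} = {b0}; idom=b0

DF walk-up:
  join b2 pred b0: · stop@b0
  join b2 pred b1: b1 stop@b0
  join b2 pred b3: b3→b2 stop@b0
  join b4 pred b0: · stop@b0
  join b4 pred b2: b2 stop@b0
  join b4 pred b3: b3→b2 stop@b0
  join b5 pred b3: b3→b2 stop@b0
  join b5 pred b4: b4 stop@b0
  b0: DF=∅
  b1: DF={b2}
  b2: DF={b2,b4,b5}
  b3: DF={b2,b4,b5}
  b4: DF={b5}
  b5: DF=∅

DF(b2) = ["b2", "b4", "b5"]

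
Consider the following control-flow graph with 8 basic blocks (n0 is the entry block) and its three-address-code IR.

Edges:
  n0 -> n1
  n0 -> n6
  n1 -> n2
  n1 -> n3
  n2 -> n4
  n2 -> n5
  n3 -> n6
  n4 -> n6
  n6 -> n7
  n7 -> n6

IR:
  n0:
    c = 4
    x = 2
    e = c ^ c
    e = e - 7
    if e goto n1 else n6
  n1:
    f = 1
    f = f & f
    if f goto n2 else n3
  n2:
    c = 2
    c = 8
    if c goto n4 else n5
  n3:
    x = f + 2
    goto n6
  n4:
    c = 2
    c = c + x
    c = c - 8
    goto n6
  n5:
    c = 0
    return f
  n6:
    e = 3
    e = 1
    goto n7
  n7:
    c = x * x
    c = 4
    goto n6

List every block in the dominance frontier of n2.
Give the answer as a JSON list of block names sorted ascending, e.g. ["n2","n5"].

Answer: ["n6"]

Derivation:
idom tree: n1←n0 n2←n1 n3←n1 n4←n2 n5←n2 n6←n0 n7←n6
Dom at joins:
  n6: preds {n0,n3,n4,n7}: {n0} ∩ {n0,n1,n3} ∩ {n0,n1,n2,n4} ∩ {n0,n6,n7} = {n0}; idom=n0

DF derivation:
  n6←n0: walk · to n0
  n6←n3: walk n3→n1 to n0
  n6←n4: walk n4→n2→n1 to n0
  n6←n7: walk n7→n6 to n0
  n0 → ∅
  n1 → {n6}
  n2 → {n6}
  n3 → {n6}
  n4 → {n6}
  n5 → ∅
  n6 → {n6}
  n7 → {n6}

DF(n2) = ["n6"]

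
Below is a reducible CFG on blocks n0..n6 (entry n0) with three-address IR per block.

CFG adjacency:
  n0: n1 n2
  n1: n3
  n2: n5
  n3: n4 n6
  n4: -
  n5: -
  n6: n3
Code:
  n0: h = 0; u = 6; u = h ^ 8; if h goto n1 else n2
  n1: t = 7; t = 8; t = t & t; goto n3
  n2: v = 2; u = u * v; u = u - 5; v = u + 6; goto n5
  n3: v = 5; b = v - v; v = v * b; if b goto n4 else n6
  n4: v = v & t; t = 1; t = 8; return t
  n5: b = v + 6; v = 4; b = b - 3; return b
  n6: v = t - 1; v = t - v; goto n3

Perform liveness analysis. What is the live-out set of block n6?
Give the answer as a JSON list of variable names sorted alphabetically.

Answer: ["t"]

Derivation:
Per-block:
  n0 def {h,u} use ∅
  n1 def {t} use ∅
  n2 def {u,v} use {u}
  n3 def {b,v} use ∅
  n4 def {t,v} use {t,v}
  n5 def {b,v} use {v}
  n6 def {v} use {t}

Backward fixpoint:
  live n0: ∅→{u}
  live n1: ∅→{t}
  live n2: {u}→{v}
  live n3: {t}→{t,v}
  live n4: {t,v}→∅
  live n5: {v}→∅
  live n6: {t}→{t}

live-out(n6) = ["t"]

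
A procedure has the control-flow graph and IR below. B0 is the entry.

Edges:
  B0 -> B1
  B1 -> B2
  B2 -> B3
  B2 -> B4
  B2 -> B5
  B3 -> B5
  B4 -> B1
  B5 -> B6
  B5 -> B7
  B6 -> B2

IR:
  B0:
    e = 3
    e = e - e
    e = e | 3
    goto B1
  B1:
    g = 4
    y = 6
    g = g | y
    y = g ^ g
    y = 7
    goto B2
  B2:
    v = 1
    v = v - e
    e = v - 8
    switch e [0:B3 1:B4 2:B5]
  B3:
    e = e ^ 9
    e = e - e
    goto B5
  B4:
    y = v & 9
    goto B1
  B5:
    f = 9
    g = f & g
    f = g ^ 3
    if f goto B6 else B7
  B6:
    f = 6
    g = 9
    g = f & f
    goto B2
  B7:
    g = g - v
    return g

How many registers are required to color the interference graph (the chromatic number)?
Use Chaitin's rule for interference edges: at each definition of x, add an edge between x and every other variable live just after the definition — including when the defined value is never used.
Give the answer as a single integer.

def/use:
  B0: {e} / ∅
  B1: {g,y} / ∅
  B2: {e,v} / {e}
  B3: {e} / {e}
  B4: {y} / {v}
  B5: {f,g} / {g}
  B6: {f,g} / ∅
  B7: {g} / {g,v}

Liveness:
  B0 li=∅ lo={e}
  B1 li={e} lo={e,g}
  B2 li={e,g} lo={e,g,v}
  B3 li={e,g,v} lo={e,g,v}
  B4 li={e,v} lo={e}
  B5 li={e,g,v} lo={e,g,v}
  B6 li={e} lo={e,g}
  B7 li={g,v} lo=∅

Conflict graph:
  e: {f,g,v,y}
  f: {e,g,v}
  g: {e,f,v,y}
  v: {e,f,g}
  y: {e,g}

Registers:
  {e,f,g,v} pairwise interfere (4-clique) ⇒ χ ≥ 4
  assign e→c0 f→c2 g→c1 v→c3 y→c2 — no edge inside a register ⇒ χ ≤ 4
  χ = 4

Answer: 4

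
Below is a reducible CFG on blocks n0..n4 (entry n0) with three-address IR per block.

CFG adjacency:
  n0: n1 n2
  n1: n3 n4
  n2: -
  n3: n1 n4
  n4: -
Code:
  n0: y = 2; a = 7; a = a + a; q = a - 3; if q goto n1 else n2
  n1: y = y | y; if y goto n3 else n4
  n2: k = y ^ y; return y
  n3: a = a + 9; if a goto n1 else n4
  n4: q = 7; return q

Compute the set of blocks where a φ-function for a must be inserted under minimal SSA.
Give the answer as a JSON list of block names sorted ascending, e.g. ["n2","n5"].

Answer: ["n1", "n4"]

Analysis:
idom tree: n1←n0 n2←n0 n3←n1 n4←n1
Dom∩ at merges:
  n1: preds {n0,n3}: {n0} ∩ {n0,n1,n3} = {n0}; idom=n0
  n4: preds {n1,n3}: {n0,n1} ∩ {n0,n1,n3} = {n0,n1}; idom=n1

DF derivation:
  join n1 pred n0: · stop@n0
  join n1 pred n3: n3→n1 stop@n0
  join n4 pred n1: · stop@n1
  join n4 pred n3: n3 stop@n1
  DF(n0)=∅
  DF(n1)={n1}
  DF(n2)=∅
  DF(n3)={n1,n4}
  DF(n4)=∅

φ for a: defs {n0,n3}
  DF⁺ = {n1,n4}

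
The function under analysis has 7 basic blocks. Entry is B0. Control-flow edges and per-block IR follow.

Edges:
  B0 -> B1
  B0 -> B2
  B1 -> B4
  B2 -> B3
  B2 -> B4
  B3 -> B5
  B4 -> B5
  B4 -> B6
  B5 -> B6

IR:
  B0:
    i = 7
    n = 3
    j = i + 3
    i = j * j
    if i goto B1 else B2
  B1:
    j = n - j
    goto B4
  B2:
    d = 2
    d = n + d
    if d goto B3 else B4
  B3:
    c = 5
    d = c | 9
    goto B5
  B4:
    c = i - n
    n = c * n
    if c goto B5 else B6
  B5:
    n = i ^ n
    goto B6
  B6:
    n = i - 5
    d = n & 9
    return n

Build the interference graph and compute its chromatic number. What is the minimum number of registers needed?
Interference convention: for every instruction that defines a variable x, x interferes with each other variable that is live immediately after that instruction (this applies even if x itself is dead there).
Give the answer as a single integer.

def/use:
  B0: def={i,j,n} ue=∅
  B1: def={j} ue={j,n}
  B2: def={d} ue={n}
  B3: def={c,d} ue=∅
  B4: def={c,n} ue={i,n}
  B5: def={n} ue={i,n}
  B6: def={d,n} ue={i}

Live sets:
  B0 li=∅ lo={i,j,n}
  B1 li={i,j,n} lo={i,n}
  B2 li={i,n} lo={i,n}
  B3 li={i,n} lo={i,n}
  B4 li={i,n} lo={i,n}
  B5 li={i,n} lo={i}
  B6 li={i} lo=∅

Interference:
  c↔{i,n}
  d↔{i,n}
  i↔{c,d,j,n}
  j↔{i,n}
  n↔{c,d,i,j}

Registers:
  lower bound: {c,i,n} mutually conflict ⇒ χ ≥ 3
  assign c→c2 d→c2 i→c0 j→c2 n→c1 — no edge inside a register ⇒ χ ≤ 3
  χ = 3

Answer: 3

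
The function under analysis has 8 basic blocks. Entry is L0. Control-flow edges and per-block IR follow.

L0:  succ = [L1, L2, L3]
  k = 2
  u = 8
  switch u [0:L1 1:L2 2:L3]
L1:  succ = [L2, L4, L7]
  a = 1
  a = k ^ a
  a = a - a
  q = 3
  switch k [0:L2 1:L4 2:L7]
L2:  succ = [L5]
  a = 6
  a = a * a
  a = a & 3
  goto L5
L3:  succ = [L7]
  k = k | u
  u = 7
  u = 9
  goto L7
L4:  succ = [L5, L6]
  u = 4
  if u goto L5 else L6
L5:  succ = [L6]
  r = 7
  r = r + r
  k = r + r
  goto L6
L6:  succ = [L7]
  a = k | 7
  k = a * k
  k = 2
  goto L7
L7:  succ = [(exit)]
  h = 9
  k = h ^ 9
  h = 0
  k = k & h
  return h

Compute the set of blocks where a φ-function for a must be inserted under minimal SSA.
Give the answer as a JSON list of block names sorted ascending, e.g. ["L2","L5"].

Answer: ["L2", "L5", "L6", "L7"]

Analysis:
idom tree: L1←L0 L2←L0 L3←L0 L4←L1 L5←L0 L6←L0 L7←L0
Dom∩ at merges:
  L2: preds {L0,L1}: {L0} ∩ {L0,L1} = {L0}; idom=L0
  L5: preds {L2,L4}: {L0,L2} ∩ {L0,L1,L4} = {L0}; idom=L0
  L6: preds {L4,L5}: {L0,L1,L4} ∩ {L0,L5} = {L0}; idom=L0
  L7: preds {L1,L3,L6}: {L0,L1} ∩ {L0,L3} ∩ {L0,L6} = {L0}; idom=L0

Frontier:
  L2←L0: walk · to L0
  L2←L1: walk L1 to L0
  L5←L2: walk L2 to L0
  L5←L4: walk L4→L1 to L0
  L6←L4: walk L4→L1 to L0
  L6←L5: walk L5 to L0
  L7←L1: walk L1 to L0
  L7←L3: walk L3 to L0
  L7←L6: walk L6 to L0
  L0 → ∅
  L1 → {L2,L5,L6,L7}
  L2 → {L5}
  L3 → {L7}
  L4 → {L5,L6}
  L5 → {L6}
  L6 → {L7}
  L7 → ∅

φ for a: defs {L1,L2,L6}
  DF⁺ = {L2,L5,L6,L7}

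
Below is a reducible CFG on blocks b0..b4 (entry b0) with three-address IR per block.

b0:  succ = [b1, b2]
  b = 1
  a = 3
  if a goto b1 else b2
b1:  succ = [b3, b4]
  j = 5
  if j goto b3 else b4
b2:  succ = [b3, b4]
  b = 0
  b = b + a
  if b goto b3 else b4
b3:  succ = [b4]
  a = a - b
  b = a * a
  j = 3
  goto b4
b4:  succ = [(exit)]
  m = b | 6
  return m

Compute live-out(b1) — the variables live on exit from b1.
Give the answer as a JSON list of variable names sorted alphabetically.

Answer: ["a", "b"]

Analysis:
def/use:
  b0: {a,b} / ∅
  b1: {j} / ∅
  b2: {b} / {a}
  b3: {a,b,j} / {a,b}
  b4: {m} / {b}

Live sets:
  live b0: ∅→{a,b}
  live b1: {a,b}→{a,b}
  live b2: {a}→{a,b}
  live b3: {a,b}→{b}
  live b4: {b}→∅

live-out(b1) = ["a", "b"]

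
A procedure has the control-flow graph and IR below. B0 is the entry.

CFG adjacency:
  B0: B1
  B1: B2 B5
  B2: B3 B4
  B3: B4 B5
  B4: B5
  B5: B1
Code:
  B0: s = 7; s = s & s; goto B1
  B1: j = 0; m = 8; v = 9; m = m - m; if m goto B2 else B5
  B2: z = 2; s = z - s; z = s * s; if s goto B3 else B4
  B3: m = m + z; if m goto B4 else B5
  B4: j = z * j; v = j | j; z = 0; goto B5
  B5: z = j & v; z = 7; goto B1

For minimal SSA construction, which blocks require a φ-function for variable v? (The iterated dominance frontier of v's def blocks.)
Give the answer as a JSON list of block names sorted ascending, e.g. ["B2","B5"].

idom tree: B1←B0 B2←B1 B3←B2 B4←B2 B5←B1
Dom∩ at merges:
  B1: preds {B0,B5}: {B0} ∩ {B0,B1,B5} = {B0}; idom=B0
  B4: preds {B2,B3}: {B0,B1,B2} ∩ {B0,B1,B2,B3} = {B0,B1,B2}; idom=B2
  B5: preds {B1,B3,B4}: {B0,B1} ∩ {B0,B1,B2,B3} ∩ {B0,B1,B2,B4} = {B0,B1}; idom=B1

DF walk-up:
  B1←B0: walk · to B0
  B1←B5: walk B5→B1 to B0
  B4←B2: walk · to B2
  B4←B3: walk B3 to B2
  B5←B1: walk · to B1
  B5←B3: walk B3→B2 to B1
  B5←B4: walk B4→B2 to B1
  B0: DF=∅
  B1: DF={B1}
  B2: DF={B5}
  B3: DF={B4,B5}
  B4: DF={B5}
  B5: DF={B1}

φ for v: defs {B1,B4}
  DF⁺ = {B1,B5}

Answer: ["B1", "B5"]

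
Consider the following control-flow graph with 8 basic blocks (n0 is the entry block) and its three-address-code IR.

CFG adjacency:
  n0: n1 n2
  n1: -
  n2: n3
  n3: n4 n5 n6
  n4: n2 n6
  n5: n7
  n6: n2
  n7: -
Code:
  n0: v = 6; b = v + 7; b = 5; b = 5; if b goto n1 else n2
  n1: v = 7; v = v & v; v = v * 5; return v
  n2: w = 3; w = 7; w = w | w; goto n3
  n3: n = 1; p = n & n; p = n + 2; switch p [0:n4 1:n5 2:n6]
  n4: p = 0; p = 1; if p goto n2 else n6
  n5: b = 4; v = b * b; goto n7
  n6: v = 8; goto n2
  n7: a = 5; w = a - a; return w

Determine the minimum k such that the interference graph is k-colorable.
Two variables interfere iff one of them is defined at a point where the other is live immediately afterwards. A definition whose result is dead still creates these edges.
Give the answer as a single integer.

Per-block:
  n0: def={b,v} ue=∅
  n1: def={v} ue=∅
  n2: def={w} ue=∅
  n3: def={n,p} ue=∅
  n4: def={p} ue=∅
  n5: def={b,v} ue=∅
  n6: def={v} ue=∅
  n7: def={a,w} ue=∅

Backward fixpoint:
  n0: in=∅ out=∅
  n1: in=∅ out=∅
  n2: in=∅ out=∅
  n3: in=∅ out=∅
  n4: in=∅ out=∅
  n5: in=∅ out=∅
  n6: in=∅ out=∅
  n7: in=∅ out=∅

Interfere edges:
  a↔∅
  b↔∅
  n↔{p}
  p↔{n}
  v↔∅
  w↔∅

Chromatic number:
  {n,p} pairwise interfere (2-clique) ⇒ χ ≥ 2
  assign a→R0 b→R0 n→R0 p→R1 v→R0 w→R0 — no edge inside a register ⇒ χ ≤ 2
  χ = 2

Answer: 2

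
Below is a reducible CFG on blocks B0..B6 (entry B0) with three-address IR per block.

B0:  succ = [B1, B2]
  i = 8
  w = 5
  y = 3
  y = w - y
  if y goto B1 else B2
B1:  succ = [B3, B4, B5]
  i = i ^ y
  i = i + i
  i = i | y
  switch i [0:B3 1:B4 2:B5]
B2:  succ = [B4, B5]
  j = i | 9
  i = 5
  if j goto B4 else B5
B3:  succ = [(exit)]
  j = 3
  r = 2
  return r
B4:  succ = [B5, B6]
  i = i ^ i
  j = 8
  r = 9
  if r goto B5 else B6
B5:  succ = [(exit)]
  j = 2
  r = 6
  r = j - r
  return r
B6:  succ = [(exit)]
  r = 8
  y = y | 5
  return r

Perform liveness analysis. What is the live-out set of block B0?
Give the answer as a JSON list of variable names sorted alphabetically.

Answer: ["i", "y"]

Analysis:
Block summaries:
  B0 def {i,w,y} use ∅
  B1 def {i} use {i,y}
  B2 def {i,j} use {i}
  B3 def {j,r} use ∅
  B4 def {i,j,r} use {i}
  B5 def {j,r} use ∅
  B6 def {r,y} use {y}

Backward fixpoint:
  B0 li=∅ lo={i,y}
  B1 li={i,y} lo={i,y}
  B2 li={i,y} lo={i,y}
  B3 li=∅ lo=∅
  B4 li={i,y} lo={y}
  B5 li=∅ lo=∅
  B6 li={y} lo=∅

live-out(B0) = ["i", "y"]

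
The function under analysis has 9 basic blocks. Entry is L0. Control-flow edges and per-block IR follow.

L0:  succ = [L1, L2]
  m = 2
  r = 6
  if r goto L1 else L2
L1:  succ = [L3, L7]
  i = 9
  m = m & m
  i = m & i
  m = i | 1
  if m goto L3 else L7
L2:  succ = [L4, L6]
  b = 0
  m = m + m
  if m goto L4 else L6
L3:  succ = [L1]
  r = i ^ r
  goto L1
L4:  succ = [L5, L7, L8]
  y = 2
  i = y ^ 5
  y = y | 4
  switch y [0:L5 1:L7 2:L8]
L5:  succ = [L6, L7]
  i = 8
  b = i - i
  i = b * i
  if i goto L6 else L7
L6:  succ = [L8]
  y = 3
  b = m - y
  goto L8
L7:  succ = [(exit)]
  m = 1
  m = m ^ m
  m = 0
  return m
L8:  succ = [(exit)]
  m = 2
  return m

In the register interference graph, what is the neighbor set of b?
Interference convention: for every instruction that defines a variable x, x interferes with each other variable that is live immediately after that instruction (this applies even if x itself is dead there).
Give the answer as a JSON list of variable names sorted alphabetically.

Answer: ["i", "m"]

Working:
Block summaries:
  L0: {m,r} / ∅
  L1: {i,m} / {m}
  L2: {b,m} / {m}
  L3: {r} / {i,r}
  L4: {i,y} / ∅
  L5: {b,i} / ∅
  L6: {b,y} / {m}
  L7: {m} / ∅
  L8: {m} / ∅

Backward fixpoint:
  live L0: ∅→{m,r}
  live L1: {m,r}→{i,m,r}
  live L2: {m}→{m}
  live L3: {i,m,r}→{m,r}
  live L4: {m}→{m}
  live L5: {m}→{m}
  live L6: {m}→∅
  live L7: ∅→∅
  live L8: ∅→∅

Conflict graph:
  b — {i,m}
  i — {b,m,r,y}
  m — {b,i,r,y}
  r — {i,m}
  y — {i,m}

N(b) = ["i", "m"]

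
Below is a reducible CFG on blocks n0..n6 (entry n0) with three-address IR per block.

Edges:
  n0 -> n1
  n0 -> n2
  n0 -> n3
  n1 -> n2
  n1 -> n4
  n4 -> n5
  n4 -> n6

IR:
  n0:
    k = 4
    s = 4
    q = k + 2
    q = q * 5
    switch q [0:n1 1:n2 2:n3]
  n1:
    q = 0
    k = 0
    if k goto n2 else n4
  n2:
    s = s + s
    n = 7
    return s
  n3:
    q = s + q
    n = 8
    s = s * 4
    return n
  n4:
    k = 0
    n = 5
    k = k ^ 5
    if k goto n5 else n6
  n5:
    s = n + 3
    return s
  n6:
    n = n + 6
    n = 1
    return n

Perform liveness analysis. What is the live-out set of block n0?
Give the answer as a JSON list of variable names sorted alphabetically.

Answer: ["q", "s"]

Analysis:
def/use:
  n0: def={k,q,s} ue=∅
  n1: def={k,q} ue=∅
  n2: def={n,s} ue={s}
  n3: def={n,q,s} ue={q,s}
  n4: def={k,n} ue=∅
  n5: def={s} ue={n}
  n6: def={n} ue={n}

Live sets:
  n0 li=∅ lo={q,s}
  n1 li={s} lo={s}
  n2 li={s} lo=∅
  n3 li={q,s} lo=∅
  n4 li=∅ lo={n}
  n5 li={n} lo=∅
  n6 li={n} lo=∅

live-out(n0) = ["q", "s"]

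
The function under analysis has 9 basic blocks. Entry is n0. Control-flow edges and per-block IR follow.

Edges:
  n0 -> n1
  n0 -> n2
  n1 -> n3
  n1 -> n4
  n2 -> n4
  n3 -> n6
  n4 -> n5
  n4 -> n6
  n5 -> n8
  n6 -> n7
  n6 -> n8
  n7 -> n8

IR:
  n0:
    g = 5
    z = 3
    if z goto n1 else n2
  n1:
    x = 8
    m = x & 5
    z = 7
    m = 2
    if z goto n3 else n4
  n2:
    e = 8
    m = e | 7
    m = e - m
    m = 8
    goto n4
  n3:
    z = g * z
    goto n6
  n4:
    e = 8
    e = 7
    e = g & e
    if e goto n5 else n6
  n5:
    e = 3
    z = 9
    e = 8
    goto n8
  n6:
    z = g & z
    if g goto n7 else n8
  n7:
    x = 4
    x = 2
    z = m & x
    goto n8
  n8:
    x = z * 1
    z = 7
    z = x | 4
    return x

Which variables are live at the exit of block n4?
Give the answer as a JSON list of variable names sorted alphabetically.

Block summaries:
  n0: {g,z} / ∅
  n1: {m,x,z} / ∅
  n2: {e,m} / ∅
  n3: {z} / {g,z}
  n4: {e} / {g}
  n5: {e,z} / ∅
  n6: {z} / {g,z}
  n7: {x,z} / {m}
  n8: {x,z} / {z}

Backward fixpoint:
  n0: in=∅ out={g,z}
  n1: in={g} out={g,m,z}
  n2: in={g,z} out={g,m,z}
  n3: in={g,m,z} out={g,m,z}
  n4: in={g,m,z} out={g,m,z}
  n5: in=∅ out={z}
  n6: in={g,m,z} out={m,z}
  n7: in={m} out={z}
  n8: in={z} out=∅

live-out(n4) = ["g", "m", "z"]

Answer: ["g", "m", "z"]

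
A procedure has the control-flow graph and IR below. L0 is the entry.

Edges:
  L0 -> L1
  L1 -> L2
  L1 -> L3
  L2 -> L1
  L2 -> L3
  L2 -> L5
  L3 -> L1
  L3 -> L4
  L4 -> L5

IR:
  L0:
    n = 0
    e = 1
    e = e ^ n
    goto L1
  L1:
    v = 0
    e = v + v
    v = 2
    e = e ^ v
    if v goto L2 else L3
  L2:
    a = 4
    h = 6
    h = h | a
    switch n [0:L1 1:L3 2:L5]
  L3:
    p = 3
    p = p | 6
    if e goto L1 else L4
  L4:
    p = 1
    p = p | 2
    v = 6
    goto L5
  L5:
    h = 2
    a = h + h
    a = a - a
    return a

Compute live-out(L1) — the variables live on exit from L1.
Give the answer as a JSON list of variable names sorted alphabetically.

Block summaries:
  L0 def {e,n} use ∅
  L1 def {e,v} use ∅
  L2 def {a,h} use {n}
  L3 def {p} use {e}
  L4 def {p,v} use ∅
  L5 def {a,h} use ∅

Backward fixpoint:
  L0: in=∅ out={n}
  L1: in={n} out={e,n}
  L2: in={e,n} out={e,n}
  L3: in={e,n} out={n}
  L4: in=∅ out=∅
  L5: in=∅ out=∅

live-out(L1) = ["e", "n"]

Answer: ["e", "n"]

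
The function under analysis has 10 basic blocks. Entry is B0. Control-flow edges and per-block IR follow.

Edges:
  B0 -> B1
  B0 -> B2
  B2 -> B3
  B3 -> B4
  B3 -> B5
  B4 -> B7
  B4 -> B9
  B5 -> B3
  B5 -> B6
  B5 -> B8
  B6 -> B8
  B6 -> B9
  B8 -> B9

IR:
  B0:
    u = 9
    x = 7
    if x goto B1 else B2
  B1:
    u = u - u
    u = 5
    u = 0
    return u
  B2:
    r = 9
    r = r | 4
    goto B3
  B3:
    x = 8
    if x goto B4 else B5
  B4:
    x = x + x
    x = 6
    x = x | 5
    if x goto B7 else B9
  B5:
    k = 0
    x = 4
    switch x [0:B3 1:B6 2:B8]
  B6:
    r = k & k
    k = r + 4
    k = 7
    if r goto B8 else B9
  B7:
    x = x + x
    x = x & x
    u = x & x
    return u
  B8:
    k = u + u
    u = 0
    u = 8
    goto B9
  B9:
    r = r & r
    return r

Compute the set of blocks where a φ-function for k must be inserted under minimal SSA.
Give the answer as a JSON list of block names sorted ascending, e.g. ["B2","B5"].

Answer: ["B3", "B8", "B9"]

Analysis:
idom tree: B1←B0 B2←B0 B3←B2 B4←B3 B5←B3 B6←B5 B7←B4 B8←B5 B9←B3
Dom∩ at merges:
  B3: preds {B2,B5}: {B0,B2} ∩ {B0,B2,B3,B5} = {B0,B2}; idom=B2
  B8: preds {B5,B6}: {B0,B2,B3,B5} ∩ {B0,B2,B3,B5,B6} = {B0,B2,B3,B5}; idom=B5
  B9: preds {B4,B6,B8}: {B0,B2,B3,B4} ∩ {B0,B2,B3,B5,B6} ∩ {B0,B2,B3,B5,B8} = {B0,B2,B3}; idom=B3

Frontier:
  join B3 pred B2: · stop@B2
  join B3 pred B5: B5→B3 stop@B2
  join B8 pred B5: · stop@B5
  join B8 pred B6: B6 stop@B5
  join B9 pred B4: B4 stop@B3
  join B9 pred B6: B6→B5 stop@B3
  join B9 pred B8: B8→B5 stop@B3
  DF(B0)=∅
  DF(B1)=∅
  DF(B2)=∅
  DF(B3)={B3}
  DF(B4)={B9}
  DF(B5)={B3,B9}
  DF(B6)={B8,B9}
  DF(B7)=∅
  DF(B8)={B9}
  DF(B9)=∅

φ for k: defs {B5,B6,B8}
  DF⁺ = {B3,B8,B9}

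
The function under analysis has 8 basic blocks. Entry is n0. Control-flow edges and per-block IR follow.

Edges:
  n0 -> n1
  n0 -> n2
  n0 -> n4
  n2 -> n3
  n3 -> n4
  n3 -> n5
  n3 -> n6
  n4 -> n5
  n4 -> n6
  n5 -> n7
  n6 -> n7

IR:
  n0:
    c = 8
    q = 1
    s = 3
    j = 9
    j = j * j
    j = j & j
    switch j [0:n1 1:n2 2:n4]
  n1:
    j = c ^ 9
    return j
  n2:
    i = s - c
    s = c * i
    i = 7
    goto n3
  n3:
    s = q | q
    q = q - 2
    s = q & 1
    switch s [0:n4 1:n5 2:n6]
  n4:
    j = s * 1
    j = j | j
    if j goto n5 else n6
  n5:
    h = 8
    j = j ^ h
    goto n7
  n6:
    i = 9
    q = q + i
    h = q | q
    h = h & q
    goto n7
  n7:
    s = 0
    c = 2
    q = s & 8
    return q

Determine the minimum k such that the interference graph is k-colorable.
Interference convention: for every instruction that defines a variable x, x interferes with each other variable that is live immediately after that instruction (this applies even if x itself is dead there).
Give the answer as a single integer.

Block summaries:
  n0 def {c,j,q,s} use ∅
  n1 def {j} use {c}
  n2 def {i,s} use {c,s}
  n3 def {q,s} use {q}
  n4 def {j} use {s}
  n5 def {h,j} use {j}
  n6 def {h,i,q} use {q}
  n7 def {c,q,s} use ∅

Live sets:
  n0: in=∅ out={c,j,q,s}
  n1: in={c} out=∅
  n2: in={c,j,q,s} out={j,q}
  n3: in={j,q} out={j,q,s}
  n4: in={q,s} out={j,q}
  n5: in={j} out=∅
  n6: in={q} out=∅
  n7: in=∅ out=∅

Conflict graph:
  c — {i,j,q,s}
  h — {j,q}
  i — {c,j,q}
  j — {c,h,i,q,s}
  q — {c,h,i,j,s}
  s — {c,j,q}

Registers:
  clique {c,i,j,q} ⇒ need ≥ 4
  4-colouring: c0={j}  c1={q}  c2={c,h}  c3={i,s}
  χ = 4

Answer: 4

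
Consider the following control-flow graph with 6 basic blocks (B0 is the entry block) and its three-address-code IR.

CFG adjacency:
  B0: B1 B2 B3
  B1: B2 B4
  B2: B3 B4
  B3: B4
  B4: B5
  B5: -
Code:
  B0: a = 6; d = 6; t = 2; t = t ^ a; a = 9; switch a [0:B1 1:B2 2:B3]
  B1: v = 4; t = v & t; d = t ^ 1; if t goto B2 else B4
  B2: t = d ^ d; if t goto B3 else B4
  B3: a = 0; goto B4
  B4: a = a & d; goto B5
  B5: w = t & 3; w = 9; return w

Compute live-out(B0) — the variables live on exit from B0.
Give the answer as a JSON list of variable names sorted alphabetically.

Answer: ["a", "d", "t"]

Working:
Per-block:
  B0 def {a,d,t} use ∅
  B1 def {d,t,v} use {t}
  B2 def {t} use {d}
  B3 def {a} use ∅
  B4 def {a} use {a,d}
  B5 def {w} use {t}

Backward fixpoint:
  B0: in=∅ out={a,d,t}
  B1: in={a,t} out={a,d,t}
  B2: in={a,d} out={a,d,t}
  B3: in={d,t} out={a,d,t}
  B4: in={a,d,t} out={t}
  B5: in={t} out=∅

live-out(B0) = ["a", "d", "t"]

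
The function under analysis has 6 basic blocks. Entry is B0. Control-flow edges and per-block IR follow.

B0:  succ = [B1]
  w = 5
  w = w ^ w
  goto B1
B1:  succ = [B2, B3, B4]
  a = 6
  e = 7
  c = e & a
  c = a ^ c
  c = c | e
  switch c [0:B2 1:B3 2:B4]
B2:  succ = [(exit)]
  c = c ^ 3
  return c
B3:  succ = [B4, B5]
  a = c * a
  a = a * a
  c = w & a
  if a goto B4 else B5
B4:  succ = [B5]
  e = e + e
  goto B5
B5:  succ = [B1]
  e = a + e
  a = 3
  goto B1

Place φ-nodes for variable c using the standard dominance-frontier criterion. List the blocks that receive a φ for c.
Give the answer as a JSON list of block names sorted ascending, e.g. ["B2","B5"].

idom tree: B1←B0 B2←B1 B3←B1 B4←B1 B5←B1
Dom at joins:
  B1: preds {B0,B5}: {B0} ∩ {B0,B1,B5} = {B0}; idom=B0
  B4: preds {B1,B3}: {B0,B1} ∩ {B0,B1,B3} = {B0,B1}; idom=B1
  B5: preds {B3,B4}: {B0,B1,B3} ∩ {B0,B1,B4} = {B0,B1}; idom=B1

Frontier:
  B1←B0: walk · to B0
  B1←B5: walk B5→B1 to B0
  B4←B1: walk · to B1
  B4←B3: walk B3 to B1
  B5←B3: walk B3 to B1
  B5←B4: walk B4 to B1
  B0 → ∅
  B1 → {B1}
  B2 → ∅
  B3 → {B4,B5}
  B4 → {B5}
  B5 → {B1}

φ for c: defs {B1,B2,B3}
  DF⁺ = {B1,B4,B5}

Answer: ["B1", "B4", "B5"]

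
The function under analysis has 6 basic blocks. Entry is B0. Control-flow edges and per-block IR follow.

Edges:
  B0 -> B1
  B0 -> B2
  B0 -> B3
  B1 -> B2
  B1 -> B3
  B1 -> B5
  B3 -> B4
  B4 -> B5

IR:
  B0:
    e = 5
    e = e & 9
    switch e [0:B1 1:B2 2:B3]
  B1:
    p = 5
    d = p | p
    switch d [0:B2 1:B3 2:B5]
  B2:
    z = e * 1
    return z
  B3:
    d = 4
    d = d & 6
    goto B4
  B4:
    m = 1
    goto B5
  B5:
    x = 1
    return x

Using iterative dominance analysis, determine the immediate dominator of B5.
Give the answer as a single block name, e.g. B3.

idom tree: B1←B0 B2←B0 B3←B0 B4←B3 B5←B0
Dom at joins:
  B2: preds {B0,B1}: {B0} ∩ {B0,B1} = {B0}; idom=B0
  B3: preds {B0,B1}: {B0} ∩ {B0,B1} = {B0}; idom=B0
  B5: preds {B1,B4}: {B0,B1} ∩ {B0,B3,B4} = {B0}; idom=B0

idom(B5) = B0

Answer: B0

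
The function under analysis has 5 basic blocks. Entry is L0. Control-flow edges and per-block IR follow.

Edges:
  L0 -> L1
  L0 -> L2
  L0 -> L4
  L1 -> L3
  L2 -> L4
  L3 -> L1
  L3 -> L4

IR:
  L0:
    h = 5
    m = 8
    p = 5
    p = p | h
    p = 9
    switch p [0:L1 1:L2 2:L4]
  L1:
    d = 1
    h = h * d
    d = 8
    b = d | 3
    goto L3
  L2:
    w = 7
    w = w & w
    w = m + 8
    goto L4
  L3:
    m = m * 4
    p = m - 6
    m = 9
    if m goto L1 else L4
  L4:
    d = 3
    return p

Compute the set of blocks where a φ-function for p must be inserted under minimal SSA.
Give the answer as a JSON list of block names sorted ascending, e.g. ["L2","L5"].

Answer: ["L1", "L4"]

Derivation:
idom tree: L1←L0 L2←L0 L3←L1 L4←L0
Join-block Dom:
  L1: preds {L0,L3}: {L0} ∩ {L0,L1,L3} = {L0}; idom=L0
  L4: preds {L0,L2,L3}: {L0} ∩ {L0,L2} ∩ {L0,L1,L3} = {L0}; idom=L0

DF walk-up:
  L1←L0: walk · to L0
  L1←L3: walk L3→L1 to L0
  L4←L0: walk · to L0
  L4←L2: walk L2 to L0
  L4←L3: walk L3→L1 to L0
  L0: DF=∅
  L1: DF={L1,L4}
  L2: DF={L4}
  L3: DF={L1,L4}
  L4: DF=∅

φ for p: defs {L0,L3}
  DF⁺ = {L1,L4}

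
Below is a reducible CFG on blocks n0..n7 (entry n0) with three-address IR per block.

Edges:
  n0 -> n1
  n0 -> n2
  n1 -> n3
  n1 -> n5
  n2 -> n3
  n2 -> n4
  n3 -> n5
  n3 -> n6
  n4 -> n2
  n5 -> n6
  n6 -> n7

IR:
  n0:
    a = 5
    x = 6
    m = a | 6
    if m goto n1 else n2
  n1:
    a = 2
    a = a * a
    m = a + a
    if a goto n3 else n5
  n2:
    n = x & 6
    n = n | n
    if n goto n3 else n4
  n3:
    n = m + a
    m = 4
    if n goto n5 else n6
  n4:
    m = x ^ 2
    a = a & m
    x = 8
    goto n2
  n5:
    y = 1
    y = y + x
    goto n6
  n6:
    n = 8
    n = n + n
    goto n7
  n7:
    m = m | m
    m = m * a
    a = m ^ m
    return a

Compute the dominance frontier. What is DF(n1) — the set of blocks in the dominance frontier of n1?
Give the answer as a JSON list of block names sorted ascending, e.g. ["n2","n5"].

idom tree: n1←n0 n2←n0 n3←n0 n4←n2 n5←n0 n6←n0 n7←n6
Join-block Dom:
  n2: preds {n0,n4}: {n0} ∩ {n0,n2,n4} = {n0}; idom=n0
  n3: preds {n1,n2}: {n0,n1} ∩ {n0,n2} = {n0}; idom=n0
  n5: preds {n1,n3}: {n0,n1} ∩ {n0,n3} = {n0}; idom=n0
  n6: preds {n3,n5}: {n0,n3} ∩ {n0,n5} = {n0}; idom=n0

Frontier:
  n2←n0: walk · to n0
  n2←n4: walk n4→n2 to n0
  n3←n1: walk n1 to n0
  n3←n2: walk n2 to n0
  n5←n1: walk n1 to n0
  n5←n3: walk n3 to n0
  n6←n3: walk n3 to n0
  n6←n5: walk n5 to n0
  n0 → ∅
  n1 → {n3,n5}
  n2 → {n2,n3}
  n3 → {n5,n6}
  n4 → {n2}
  n5 → {n6}
  n6 → ∅
  n7 → ∅

DF(n1) = ["n3", "n5"]

Answer: ["n3", "n5"]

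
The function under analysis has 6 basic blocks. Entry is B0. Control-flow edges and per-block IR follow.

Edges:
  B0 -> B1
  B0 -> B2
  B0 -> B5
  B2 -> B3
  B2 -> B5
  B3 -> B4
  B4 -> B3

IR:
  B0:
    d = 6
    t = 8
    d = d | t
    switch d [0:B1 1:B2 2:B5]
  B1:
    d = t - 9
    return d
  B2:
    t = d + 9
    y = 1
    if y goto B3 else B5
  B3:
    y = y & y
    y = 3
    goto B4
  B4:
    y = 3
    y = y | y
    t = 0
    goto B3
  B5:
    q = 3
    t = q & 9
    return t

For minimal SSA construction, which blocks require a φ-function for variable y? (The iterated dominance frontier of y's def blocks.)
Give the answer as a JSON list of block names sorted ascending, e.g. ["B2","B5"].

Answer: ["B3", "B5"]

Working:
idom tree: B1←B0 B2←B0 B3←B2 B4←B3 B5←B0
Dom∩ at merges:
  B3: preds {B2,B4}: {B0,B2} ∩ {B0,B2,B3,B4} = {B0,B2}; idom=B2
  B5: preds {B0,B2}: {B0} ∩ {B0,B2} = {B0}; idom=B0

DF walk-up:
  join B3 pred B2: · stop@B2
  join B3 pred B4: B4→B3 stop@B2
  join B5 pred B0: · stop@B0
  join B5 pred B2: B2 stop@B0
  B0: DF=∅
  B1: DF=∅
  B2: DF={B5}
  B3: DF={B3}
  B4: DF={B3}
  B5: DF=∅

φ for y: defs {B2,B3,B4}
  DF⁺ = {B3,B5}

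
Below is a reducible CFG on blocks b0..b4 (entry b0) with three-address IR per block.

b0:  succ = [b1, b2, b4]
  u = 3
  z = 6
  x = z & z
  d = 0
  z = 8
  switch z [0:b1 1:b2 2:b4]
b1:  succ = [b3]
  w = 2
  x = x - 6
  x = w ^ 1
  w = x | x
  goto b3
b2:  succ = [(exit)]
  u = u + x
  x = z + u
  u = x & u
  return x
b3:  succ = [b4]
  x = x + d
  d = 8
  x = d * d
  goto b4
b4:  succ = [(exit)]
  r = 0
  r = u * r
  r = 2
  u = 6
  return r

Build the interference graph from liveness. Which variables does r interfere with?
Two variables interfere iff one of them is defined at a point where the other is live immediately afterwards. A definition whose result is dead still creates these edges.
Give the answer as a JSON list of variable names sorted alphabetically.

Answer: ["u"]

Derivation:
Per-block:
  b0 def {d,u,x,z} use ∅
  b1 def {w,x} use {x}
  b2 def {u,x} use {u,x,z}
  b3 def {d,x} use {d,x}
  b4 def {r,u} use {u}

Live sets:
  b0 li=∅ lo={d,u,x,z}
  b1 li={d,u,x} lo={d,u,x}
  b2 li={u,x,z} lo=∅
  b3 li={d,u,x} lo={u}
  b4 li={u} lo=∅

Interference:
  d — {u,w,x,z}
  r — {u}
  u — {d,r,w,x,z}
  w — {d,u,x}
  x — {d,u,w,z}
  z — {d,u,x}

N(r) = ["u"]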